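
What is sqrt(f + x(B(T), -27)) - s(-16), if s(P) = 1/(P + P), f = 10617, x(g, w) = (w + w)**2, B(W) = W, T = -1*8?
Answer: 1/32 + sqrt(13533) ≈ 116.36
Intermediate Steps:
T = -8
x(g, w) = 4*w**2 (x(g, w) = (2*w)**2 = 4*w**2)
s(P) = 1/(2*P)
sqrt(f + x(B(T), -27)) - s(-16) = sqrt(10617 + 4*(-27)**2) - 1/(2*(-16)) = sqrt(10617 + 4*729) - (-1)/(2*16) = sqrt(10617 + 2916) - 1*(-1/32) = sqrt(13533) + 1/32 = 1/32 + sqrt(13533)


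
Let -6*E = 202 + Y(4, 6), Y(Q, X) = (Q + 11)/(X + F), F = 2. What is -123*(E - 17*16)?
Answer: 602167/16 ≈ 37635.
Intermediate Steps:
Y(Q, X) = (11 + Q)/(2 + X) (Y(Q, X) = (Q + 11)/(X + 2) = (11 + Q)/(2 + X))
E = -1631/48 (E = -(202 + (11 + 4)/(2 + 6))/6 = -(202 + 15/8)/6 = -1/6*1631/8 = -1631/48 ≈ -33.979)
-123*(E - 17*16) = -123*(-1631/48 - 17*16) = -123*(-1631/48 - 272) = -123*(-14687/48) = 602167/16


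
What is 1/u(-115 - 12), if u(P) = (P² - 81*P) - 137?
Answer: 1/26279 ≈ 3.8053e-5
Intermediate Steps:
u(P) = -137 + P² - 81*P
1/u(-115 - 12) = 1/(-137 + (-115 - 12)² - 81*(-115 - 12)) = 1/(-137 + (-127)² - 81*(-127)) = 1/(-137 + 16129 + 10287) = 1/26279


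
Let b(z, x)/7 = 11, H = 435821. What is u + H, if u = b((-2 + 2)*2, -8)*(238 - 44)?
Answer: 450759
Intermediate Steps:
b(z, x) = 77 (b(z, x) = 7*11 = 77)
u = 14938 (u = 77*(238 - 44) = 77*194 = 14938)
u + H = 14938 + 435821 = 450759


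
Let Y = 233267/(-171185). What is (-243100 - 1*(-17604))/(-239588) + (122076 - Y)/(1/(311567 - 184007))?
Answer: 31933786881434878966/2050693589 ≈ 1.5572e+10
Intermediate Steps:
Y = -233267/171185 (Y = 233267*(-1/171185) = -233267/171185 ≈ -1.3627)
(-243100 - 1*(-17604))/(-239588) + (122076 - Y)/(1/(311567 - 184007)) = (-243100 - 1*(-17604))/(-239588) + (122076 - 1*(-233267/171185))/(1/(311567 - 184007)) = (-243100 + 17604)*(-1/239588) + (122076 + 233267/171185)/(1/127560) = -225496*(-1/239588) + 20897813327/(171185*(1/127560)) = 56374/59897 + (20897813327/171185)*127560 = 56374/59897 + 533145013598424/34237 = 31933786881434878966/2050693589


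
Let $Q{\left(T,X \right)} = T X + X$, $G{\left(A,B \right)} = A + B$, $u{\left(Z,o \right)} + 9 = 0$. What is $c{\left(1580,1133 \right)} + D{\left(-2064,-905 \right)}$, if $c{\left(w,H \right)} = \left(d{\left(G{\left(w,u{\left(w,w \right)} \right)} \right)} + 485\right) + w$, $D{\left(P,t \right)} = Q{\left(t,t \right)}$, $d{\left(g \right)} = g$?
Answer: $821756$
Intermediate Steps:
$u{\left(Z,o \right)} = -9$ ($u{\left(Z,o \right)} = -9 + 0 = -9$)
$Q{\left(T,X \right)} = X + T X$
$D{\left(P,t \right)} = t \left(1 + t\right)$
$c{\left(w,H \right)} = 476 + 2 w$ ($c{\left(w,H \right)} = \left(\left(w - 9\right) + 485\right) + w = \left(\left(-9 + w\right) + 485\right) + w = \left(476 + w\right) + w = 476 + 2 w$)
$c{\left(1580,1133 \right)} + D{\left(-2064,-905 \right)} = \left(476 + 2 \cdot 1580\right) - 905 \left(1 - 905\right) = \left(476 + 3160\right) - -818120 = 3636 + 818120 = 821756$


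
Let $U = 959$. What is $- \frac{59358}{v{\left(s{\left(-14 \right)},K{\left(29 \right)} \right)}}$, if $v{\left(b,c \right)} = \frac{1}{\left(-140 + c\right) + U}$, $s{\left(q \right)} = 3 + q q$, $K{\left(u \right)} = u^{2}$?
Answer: $-98534280$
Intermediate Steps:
$s{\left(q \right)} = 3 + q^{2}$
$v{\left(b,c \right)} = \frac{1}{819 + c}$ ($v{\left(b,c \right)} = \frac{1}{\left(-140 + c\right) + 959} = \frac{1}{819 + c}$)
$- \frac{59358}{v{\left(s{\left(-14 \right)},K{\left(29 \right)} \right)}} = - \frac{59358}{\frac{1}{819 + 29^{2}}} = - \frac{59358}{\frac{1}{819 + 841}} = - \frac{59358}{\frac{1}{1660}} = - 59358 \frac{1}{\frac{1}{1660}} = \left(-59358\right) 1660 = -98534280$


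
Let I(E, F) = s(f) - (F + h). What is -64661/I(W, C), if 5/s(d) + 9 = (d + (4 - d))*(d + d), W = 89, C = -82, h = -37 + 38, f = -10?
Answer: -5754829/7204 ≈ -798.84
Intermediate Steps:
h = 1
s(d) = 5/(-9 + 8*d) (s(d) = 5/(-9 + (d + (4 - d))*(d + d)) = 5/(-9 + 4*(2*d)) = 5/(-9 + 8*d))
I(E, F) = -94/89 - F (I(E, F) = 5/(-9 + 8*(-10)) - (F + 1) = 5/(-9 - 80) - (1 + F) = 5/(-89) + (-1 - F) = 5*(-1/89) + (-1 - F) = -5/89 + (-1 - F) = -94/89 - F)
-64661/I(W, C) = -64661/(-94/89 - 1*(-82)) = -64661/(-94/89 + 82) = -64661/7204/89 = -64661*89/7204 = -5754829/7204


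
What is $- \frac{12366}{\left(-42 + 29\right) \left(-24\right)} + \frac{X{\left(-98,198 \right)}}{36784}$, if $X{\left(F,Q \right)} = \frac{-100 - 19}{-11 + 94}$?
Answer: $- \frac{1573096895}{39689936} \approx -39.635$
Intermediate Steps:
$X{\left(F,Q \right)} = - \frac{119}{83}$
$- \frac{12366}{\left(-42 + 29\right) \left(-24\right)} + \frac{X{\left(-98,198 \right)}}{36784} = - \frac{12366}{\left(-42 + 29\right) \left(-24\right)} - \frac{119}{83 \cdot 36784} = - \frac{12366}{\left(-13\right) \left(-24\right)} - \frac{119}{3053072} = - \frac{12366}{312} - \frac{119}{3053072} = \left(-12366\right) \frac{1}{312} - \frac{119}{3053072} = - \frac{2061}{52} - \frac{119}{3053072} = - \frac{1573096895}{39689936}$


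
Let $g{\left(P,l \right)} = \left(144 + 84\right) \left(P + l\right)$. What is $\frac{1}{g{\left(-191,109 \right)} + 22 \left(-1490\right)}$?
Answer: $- \frac{1}{51476} \approx -1.9427 \cdot 10^{-5}$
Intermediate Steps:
$g{\left(P,l \right)} = 228 P + 228 l$ ($g{\left(P,l \right)} = 228 \left(P + l\right) = 228 P + 228 l$)
$\frac{1}{g{\left(-191,109 \right)} + 22 \left(-1490\right)} = \frac{1}{\left(228 \left(-191\right) + 228 \cdot 109\right) + 22 \left(-1490\right)} = \frac{1}{\left(-43548 + 24852\right) - 32780} = \frac{1}{-18696 - 32780} = \frac{1}{-51476} = - \frac{1}{51476}$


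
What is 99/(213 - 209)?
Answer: 99/4 ≈ 24.750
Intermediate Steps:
99/(213 - 209) = 99/4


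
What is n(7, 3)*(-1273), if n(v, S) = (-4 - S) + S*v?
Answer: -17822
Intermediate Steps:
n(v, S) = -4 - S + S*v
n(7, 3)*(-1273) = (-4 - 1*3 + 3*7)*(-1273) = (-4 - 3 + 21)*(-1273) = 14*(-1273) = -17822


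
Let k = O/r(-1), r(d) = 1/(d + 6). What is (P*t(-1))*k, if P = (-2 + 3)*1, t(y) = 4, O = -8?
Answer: -160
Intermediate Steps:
r(d) = 1/(6 + d)
P = 1 (P = 1*1 = 1)
k = -40 (k = -8/(1/(6 - 1)) = -8/(1/5) = -8/1/5 = -8*5 = -40)
(P*t(-1))*k = (1*4)*(-40) = 4*(-40) = -160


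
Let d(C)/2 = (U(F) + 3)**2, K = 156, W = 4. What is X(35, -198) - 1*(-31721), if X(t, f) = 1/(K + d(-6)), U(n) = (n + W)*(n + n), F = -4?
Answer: 5519455/174 ≈ 31721.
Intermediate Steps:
U(n) = 2*n*(4 + n) (U(n) = (n + 4)*(n + n) = (4 + n)*(2*n) = 2*n*(4 + n))
d(C) = 18 (d(C) = 2*(2*(-4)*(4 - 4) + 3)**2 = 2*(2*(-4)*0 + 3)**2 = 2*(0 + 3)**2 = 2*3**2 = 2*9 = 18)
X(t, f) = 1/174 (X(t, f) = 1/(156 + 18) = 1/174)
X(35, -198) - 1*(-31721) = 1/174 - 1*(-31721) = 1/174 + 31721 = 5519455/174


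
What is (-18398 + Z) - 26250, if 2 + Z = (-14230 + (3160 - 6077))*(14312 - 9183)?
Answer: -87991613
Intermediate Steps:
Z = -87946965 (Z = -2 + (-14230 + (3160 - 6077))*(14312 - 9183) = -2 + (-14230 - 2917)*5129 = -2 - 17147*5129 = -2 - 87946963 = -87946965)
(-18398 + Z) - 26250 = (-18398 - 87946965) - 26250 = -87965363 - 26250 = -87991613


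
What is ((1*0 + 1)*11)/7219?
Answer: 11/7219 ≈ 0.0015238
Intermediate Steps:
((1*0 + 1)*11)/7219 = ((0 + 1)*11)*(1/7219) = (1*11)*(1/7219) = 11*(1/7219) = 11/7219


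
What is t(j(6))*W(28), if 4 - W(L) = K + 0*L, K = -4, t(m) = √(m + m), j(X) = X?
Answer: 16*√3 ≈ 27.713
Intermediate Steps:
t(m) = √2*√m (t(m) = √(2*m) = √2*√m)
W(L) = 8 (W(L) = 4 - (-4 + 0*L) = 4 - (-4 + 0) = 4 - 1*(-4) = 4 + 4 = 8)
t(j(6))*W(28) = (√2*√6)*8 = (2*√3)*8 = 16*√3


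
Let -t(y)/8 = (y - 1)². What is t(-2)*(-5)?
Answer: 360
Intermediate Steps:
t(y) = -8*(-1 + y)² (t(y) = -8*(y - 1)² = -8*(-1 + y)²)
t(-2)*(-5) = -8*(-1 - 2)²*(-5) = -8*(-3)²*(-5) = -8*9*(-5) = -72*(-5) = 360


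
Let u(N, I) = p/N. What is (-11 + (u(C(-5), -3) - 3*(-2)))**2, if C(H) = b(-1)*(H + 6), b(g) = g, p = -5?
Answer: 0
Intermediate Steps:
C(H) = -6 - H (C(H) = -(H + 6) = -(6 + H) = -6 - H)
u(N, I) = -5/N
(-11 + (u(C(-5), -3) - 3*(-2)))**2 = (-11 + (-5/(-6 - 1*(-5)) - 3*(-2)))**2 = (-11 + (-5/(-6 + 5) + 6))**2 = (-11 + (-5/(-1) + 6))**2 = (-11 + (-5*(-1) + 6))**2 = (-11 + (5 + 6))**2 = (-11 + 11)**2 = 0**2 = 0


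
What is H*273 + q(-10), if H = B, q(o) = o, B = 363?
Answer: 99089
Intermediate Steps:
H = 363
H*273 + q(-10) = 363*273 - 10 = 99099 - 10 = 99089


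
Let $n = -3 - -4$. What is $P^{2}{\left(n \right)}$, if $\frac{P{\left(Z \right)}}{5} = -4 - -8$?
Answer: $400$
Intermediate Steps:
$n = 1$ ($n = -3 + 4 = 1$)
$P{\left(Z \right)} = 20$ ($P{\left(Z \right)} = 5 \left(-4 - -8\right) = 5 \left(-4 + 8\right) = 5 \cdot 4 = 20$)
$P^{2}{\left(n \right)} = 20^{2} = 400$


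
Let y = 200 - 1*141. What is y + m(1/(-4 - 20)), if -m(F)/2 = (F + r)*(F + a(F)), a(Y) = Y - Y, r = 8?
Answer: 17183/288 ≈ 59.663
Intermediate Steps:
y = 59 (y = 200 - 141 = 59)
a(Y) = 0
m(F) = -2*F*(8 + F) (m(F) = -2*(F + 8)*(F + 0) = -2*(8 + F)*F = -2*F*(8 + F))
y + m(1/(-4 - 20)) = 59 + 2*(-8 - 1/(-4 - 20))/(-4 - 20) = 59 + 2*(-8 - 1/(-24))/(-24) = 59 + 2*(-1/24)*(-8 - 1*(-1/24)) = 59 + 2*(-1/24)*(-8 + 1/24) = 59 + 2*(-1/24)*(-191/24) = 59 + 191/288 = 17183/288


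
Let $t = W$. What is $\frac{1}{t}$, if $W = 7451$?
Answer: $\frac{1}{7451} \approx 0.00013421$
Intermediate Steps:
$t = 7451$
$\frac{1}{t} = \frac{1}{7451}$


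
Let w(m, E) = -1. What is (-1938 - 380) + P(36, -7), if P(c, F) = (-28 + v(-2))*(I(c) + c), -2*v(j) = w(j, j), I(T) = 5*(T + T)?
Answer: -13208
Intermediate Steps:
I(T) = 10*T (I(T) = 5*(2*T) = 10*T)
v(j) = ½ (v(j) = -½*(-1) = ½)
P(c, F) = -605*c/2 (P(c, F) = (-28 + ½)*(10*c + c) = -605*c/2)
(-1938 - 380) + P(36, -7) = (-1938 - 380) - 605/2*36 = -2318 - 10890 = -13208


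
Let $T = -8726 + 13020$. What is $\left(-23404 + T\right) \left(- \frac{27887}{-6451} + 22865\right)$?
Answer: $- \frac{2819298338220}{6451} \approx -4.3703 \cdot 10^{8}$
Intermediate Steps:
$T = 4294$
$\left(-23404 + T\right) \left(- \frac{27887}{-6451} + 22865\right) = \left(-23404 + 4294\right) \left(- \frac{27887}{-6451} + 22865\right) = - 19110 \left(\left(-27887\right) \left(- \frac{1}{6451}\right) + 22865\right) = - 19110 \left(\frac{27887}{6451} + 22865\right) = \left(-19110\right) \frac{147530002}{6451} = - \frac{2819298338220}{6451}$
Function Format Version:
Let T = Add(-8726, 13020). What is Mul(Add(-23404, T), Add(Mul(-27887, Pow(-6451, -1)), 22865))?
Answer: Rational(-2819298338220, 6451) ≈ -4.3703e+8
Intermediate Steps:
T = 4294
Mul(Add(-23404, T), Add(Mul(-27887, Pow(-6451, -1)), 22865)) = Mul(Add(-23404, 4294), Add(Mul(-27887, Pow(-6451, -1)), 22865)) = Mul(-19110, Add(Mul(-27887, Rational(-1, 6451)), 22865)) = Mul(-19110, Add(Rational(27887, 6451), 22865)) = Mul(-19110, Rational(147530002, 6451)) = Rational(-2819298338220, 6451)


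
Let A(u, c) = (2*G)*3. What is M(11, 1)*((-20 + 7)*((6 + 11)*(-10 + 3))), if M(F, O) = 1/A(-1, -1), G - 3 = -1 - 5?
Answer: -1547/18 ≈ -85.944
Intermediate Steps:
G = -3 (G = 3 + (-1 - 5) = 3 - 6 = -3)
A(u, c) = -18 (A(u, c) = (2*(-3))*3 = -6*3 = -18)
M(F, O) = -1/18 (M(F, O) = 1/(-18) = -1/18)
M(11, 1)*((-20 + 7)*((6 + 11)*(-10 + 3))) = -(-20 + 7)*(6 + 11)*(-10 + 3)/18 = -(-13)*17*(-7)/18 = -(-13)*(-119)/18 = -1/18*1547 = -1547/18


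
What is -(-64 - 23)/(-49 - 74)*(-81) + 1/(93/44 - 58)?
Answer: 5774387/100819 ≈ 57.275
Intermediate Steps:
-(-64 - 23)/(-49 - 74)*(-81) + 1/(93/44 - 58) = -(-87)/(-123)*(-81) + 1/(93*(1/44) - 58) = -(-87)*(-1)/123*(-81) + 1/(93/44 - 58) = -1*29/41*(-81) + 1/(-2459/44) = -29/41*(-81) - 44/2459 = 2349/41 - 44/2459 = 5774387/100819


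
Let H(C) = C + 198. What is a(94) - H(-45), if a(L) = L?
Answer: -59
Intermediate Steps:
H(C) = 198 + C
a(94) - H(-45) = 94 - (198 - 45) = 94 - 1*153 = 94 - 153 = -59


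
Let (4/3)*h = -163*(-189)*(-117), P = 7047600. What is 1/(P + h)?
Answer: 4/17377143 ≈ 2.3019e-7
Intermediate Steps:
h = -10813257/4 (h = 3*(-163*(-189)*(-117))/4 = 3*(30807*(-117))/4 = (¾)*(-3604419) = -10813257/4 ≈ -2.7033e+6)
1/(P + h) = 1/(7047600 - 10813257/4) = 1/(17377143/4) = 4/17377143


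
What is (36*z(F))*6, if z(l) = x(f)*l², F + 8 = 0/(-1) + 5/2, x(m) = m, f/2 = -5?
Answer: -65340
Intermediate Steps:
f = -10 (f = 2*(-5) = -10)
F = -11/2 (F = -8 + (0/(-1) + 5/2) = -8 + (0*(-1) + 5*(½)) = -8 + (0 + 5/2) = -8 + 5/2 = -11/2 ≈ -5.5000)
z(l) = -10*l²
(36*z(F))*6 = (36*(-10*(-11/2)²))*6 = (36*(-10*121/4))*6 = (36*(-605/2))*6 = -10890*6 = -65340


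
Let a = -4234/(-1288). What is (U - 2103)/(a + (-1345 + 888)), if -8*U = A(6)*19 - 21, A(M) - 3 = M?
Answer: 455469/97397 ≈ 4.6764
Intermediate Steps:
A(M) = 3 + M
a = 2117/644 (a = -4234*(-1/1288) = 2117/644 ≈ 3.2873)
U = -75/4 (U = -((3 + 6)*19 - 21)/8 = -(9*19 - 21)/8 = -(171 - 21)/8 = -⅛*150 = -75/4 ≈ -18.750)
(U - 2103)/(a + (-1345 + 888)) = (-75/4 - 2103)/(2117/644 + (-1345 + 888)) = -8487/(4*(2117/644 - 457)) = -8487/(4*(-292191/644)) = -8487/4*(-644/292191) = 455469/97397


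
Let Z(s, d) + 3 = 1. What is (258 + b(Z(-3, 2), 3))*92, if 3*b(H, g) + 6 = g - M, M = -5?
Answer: 71392/3 ≈ 23797.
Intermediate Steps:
Z(s, d) = -2 (Z(s, d) = -3 + 1 = -2)
b(H, g) = -⅓ + g/3 (b(H, g) = -2 + (g - 1*(-5))/3 = -2 + (g + 5)/3 = -2 + (5 + g)/3 = -2 + (5/3 + g/3) = -⅓ + g/3)
(258 + b(Z(-3, 2), 3))*92 = (258 + (-⅓ + (⅓)*3))*92 = (258 + (-⅓ + 1))*92 = (258 + ⅔)*92 = (776/3)*92 = 71392/3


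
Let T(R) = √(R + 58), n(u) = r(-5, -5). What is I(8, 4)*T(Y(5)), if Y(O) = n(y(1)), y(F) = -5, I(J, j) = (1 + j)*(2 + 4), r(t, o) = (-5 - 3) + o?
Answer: 90*√5 ≈ 201.25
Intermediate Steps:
r(t, o) = -8 + o
I(J, j) = 6 + 6*j (I(J, j) = (1 + j)*6 = 6 + 6*j)
n(u) = -13 (n(u) = -8 - 5 = -13)
Y(O) = -13
T(R) = √(58 + R)
I(8, 4)*T(Y(5)) = (6 + 6*4)*√(58 - 13) = (6 + 24)*√45 = 30*(3*√5) = 90*√5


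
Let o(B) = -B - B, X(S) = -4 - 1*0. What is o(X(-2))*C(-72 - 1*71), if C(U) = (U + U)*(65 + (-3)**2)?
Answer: -169312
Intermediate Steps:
X(S) = -4 (X(S) = -4 + 0 = -4)
o(B) = -2*B
C(U) = 148*U (C(U) = (2*U)*(65 + 9) = (2*U)*74 = 148*U)
o(X(-2))*C(-72 - 1*71) = (-2*(-4))*(148*(-72 - 1*71)) = 8*(148*(-72 - 71)) = 8*(148*(-143)) = 8*(-21164) = -169312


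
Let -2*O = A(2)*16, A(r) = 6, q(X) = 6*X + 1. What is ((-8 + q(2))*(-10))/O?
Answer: 25/24 ≈ 1.0417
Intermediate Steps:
q(X) = 1 + 6*X
O = -48 (O = -3*16 = -½*96 = -48)
((-8 + q(2))*(-10))/O = ((-8 + (1 + 6*2))*(-10))/(-48) = ((-8 + (1 + 12))*(-10))*(-1/48) = ((-8 + 13)*(-10))*(-1/48) = (5*(-10))*(-1/48) = -50*(-1/48) = 25/24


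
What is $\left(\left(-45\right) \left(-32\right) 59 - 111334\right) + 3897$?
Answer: $-22477$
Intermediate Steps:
$\left(\left(-45\right) \left(-32\right) 59 - 111334\right) + 3897 = \left(1440 \cdot 59 - 111334\right) + 3897 = \left(84960 - 111334\right) + 3897 = -26374 + 3897 = -22477$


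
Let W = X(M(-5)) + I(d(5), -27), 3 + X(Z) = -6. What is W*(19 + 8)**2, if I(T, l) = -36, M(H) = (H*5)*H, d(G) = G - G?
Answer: -32805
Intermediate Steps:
d(G) = 0
M(H) = 5*H**2 (M(H) = (5*H)*H = 5*H**2)
X(Z) = -9 (X(Z) = -3 - 6 = -9)
W = -45 (W = -9 - 36 = -45)
W*(19 + 8)**2 = -45*(19 + 8)**2 = -45*27**2 = -45*729 = -32805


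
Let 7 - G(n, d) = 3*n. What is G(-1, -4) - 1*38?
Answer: -28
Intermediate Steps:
G(n, d) = 7 - 3*n
G(-1, -4) - 1*38 = (7 - 3*(-1)) - 1*38 = (7 + 3) - 38 = 10 - 38 = -28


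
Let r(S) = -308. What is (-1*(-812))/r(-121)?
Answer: -29/11 ≈ -2.6364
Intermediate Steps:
(-1*(-812))/r(-121) = -1*(-812)/(-308) = 812*(-1/308) = -29/11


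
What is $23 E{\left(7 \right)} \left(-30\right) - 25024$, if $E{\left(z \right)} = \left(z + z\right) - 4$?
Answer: $-31924$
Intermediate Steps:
$E{\left(z \right)} = -4 + 2 z$ ($E{\left(z \right)} = 2 z - 4 = -4 + 2 z$)
$23 E{\left(7 \right)} \left(-30\right) - 25024 = 23 \left(-4 + 2 \cdot 7\right) \left(-30\right) - 25024 = 23 \left(-4 + 14\right) \left(-30\right) - 25024 = 23 \cdot 10 \left(-30\right) - 25024 = 230 \left(-30\right) - 25024 = -6900 - 25024 = -31924$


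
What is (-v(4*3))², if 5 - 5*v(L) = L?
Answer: 49/25 ≈ 1.9600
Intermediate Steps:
v(L) = 1 - L/5
(-v(4*3))² = (-(1 - 4*3/5))² = (-(1 - ⅕*12))² = (-(1 - 12/5))² = (-1*(-7/5))² = (7/5)² = 49/25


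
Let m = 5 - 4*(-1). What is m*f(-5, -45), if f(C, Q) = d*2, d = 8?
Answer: 144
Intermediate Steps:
f(C, Q) = 16 (f(C, Q) = 8*2 = 16)
m = 9 (m = 5 + 4 = 9)
m*f(-5, -45) = 9*16 = 144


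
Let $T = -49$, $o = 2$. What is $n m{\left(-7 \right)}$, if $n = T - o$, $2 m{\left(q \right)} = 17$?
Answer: $- \frac{867}{2} \approx -433.5$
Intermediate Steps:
$m{\left(q \right)} = \frac{17}{2}$ ($m{\left(q \right)} = \frac{1}{2} \cdot 17 = \frac{17}{2}$)
$n = -51$ ($n = -49 - 2 = -51$)
$n m{\left(-7 \right)} = \left(-51\right) \frac{17}{2} = - \frac{867}{2}$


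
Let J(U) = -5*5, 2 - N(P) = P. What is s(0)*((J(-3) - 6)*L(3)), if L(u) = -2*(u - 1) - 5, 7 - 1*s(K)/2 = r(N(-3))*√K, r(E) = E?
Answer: 3906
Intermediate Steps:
N(P) = 2 - P
J(U) = -25
s(K) = 14 - 10*√K (s(K) = 14 - 2*(2 - 1*(-3))*√K = 14 - 2*(2 + 3)*√K = 14 - 10*√K)
L(u) = -3 - 2*u (L(u) = -2*(-1 + u) - 5 = (2 - 2*u) - 5 = -3 - 2*u)
s(0)*((J(-3) - 6)*L(3)) = (14 - 10*√0)*((-25 - 6)*(-3 - 2*3)) = (14 - 10*0)*(-31*(-3 - 6)) = (14 + 0)*(-31*(-9)) = 14*279 = 3906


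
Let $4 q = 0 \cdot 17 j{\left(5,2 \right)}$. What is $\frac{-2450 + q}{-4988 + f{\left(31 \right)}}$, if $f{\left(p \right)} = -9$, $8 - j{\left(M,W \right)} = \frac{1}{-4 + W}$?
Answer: $\frac{2450}{4997} \approx 0.49029$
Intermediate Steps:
$j{\left(M,W \right)} = 8 - \frac{1}{-4 + W}$
$q = 0$ ($q = \frac{0 \cdot 17 \frac{-33 + 8 \cdot 2}{-4 + 2}}{4} = \frac{0 \frac{-33 + 16}{-2}}{4} = \frac{0 \left(\left(- \frac{1}{2}\right) \left(-17\right)\right)}{4} = \frac{0 \cdot \frac{17}{2}}{4} = \frac{1}{4} \cdot 0 = 0$)
$\frac{-2450 + q}{-4988 + f{\left(31 \right)}} = \frac{-2450 + 0}{-4988 - 9} = - \frac{2450}{-4997} = \left(-2450\right) \left(- \frac{1}{4997}\right) = \frac{2450}{4997}$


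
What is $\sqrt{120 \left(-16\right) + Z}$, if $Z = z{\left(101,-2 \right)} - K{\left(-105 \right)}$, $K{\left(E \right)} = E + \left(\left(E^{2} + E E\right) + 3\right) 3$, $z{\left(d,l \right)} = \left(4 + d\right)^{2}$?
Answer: $i \sqrt{56949} \approx 238.64 i$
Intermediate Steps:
$K{\left(E \right)} = 9 + E + 6 E^{2}$ ($K{\left(E \right)} = E + \left(\left(E^{2} + E^{2}\right) + 3\right) 3 = E + \left(2 E^{2} + 3\right) 3 = E + \left(3 + 2 E^{2}\right) 3 = E + \left(9 + 6 E^{2}\right) = 9 + E + 6 E^{2}$)
$Z = -55029$ ($Z = \left(4 + 101\right)^{2} - \left(9 - 105 + 6 \left(-105\right)^{2}\right) = 105^{2} - \left(9 - 105 + 6 \cdot 11025\right) = 11025 - \left(9 - 105 + 66150\right) = 11025 - 66054 = -55029$)
$\sqrt{120 \left(-16\right) + Z} = \sqrt{120 \left(-16\right) - 55029} = \sqrt{-1920 - 55029} = \sqrt{-56949} = i \sqrt{56949}$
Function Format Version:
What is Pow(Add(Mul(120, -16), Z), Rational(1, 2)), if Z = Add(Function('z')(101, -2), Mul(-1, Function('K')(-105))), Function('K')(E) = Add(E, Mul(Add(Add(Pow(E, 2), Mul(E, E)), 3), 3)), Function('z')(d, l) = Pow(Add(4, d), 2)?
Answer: Mul(I, Pow(56949, Rational(1, 2))) ≈ Mul(238.64, I)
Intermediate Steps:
Function('K')(E) = Add(9, E, Mul(6, Pow(E, 2))) (Function('K')(E) = Add(E, Mul(Add(Add(Pow(E, 2), Pow(E, 2)), 3), 3)) = Add(E, Mul(Add(Mul(2, Pow(E, 2)), 3), 3)) = Add(E, Mul(Add(3, Mul(2, Pow(E, 2))), 3)) = Add(E, Add(9, Mul(6, Pow(E, 2)))) = Add(9, E, Mul(6, Pow(E, 2))))
Z = -55029 (Z = Add(Pow(Add(4, 101), 2), Mul(-1, Add(9, -105, Mul(6, Pow(-105, 2))))) = Add(Pow(105, 2), Mul(-1, Add(9, -105, Mul(6, 11025)))) = Add(11025, Mul(-1, Add(9, -105, 66150))) = Add(11025, Mul(-1, 66054)) = Add(11025, -66054) = -55029)
Pow(Add(Mul(120, -16), Z), Rational(1, 2)) = Pow(Add(Mul(120, -16), -55029), Rational(1, 2)) = Pow(Add(-1920, -55029), Rational(1, 2)) = Pow(-56949, Rational(1, 2)) = Mul(I, Pow(56949, Rational(1, 2)))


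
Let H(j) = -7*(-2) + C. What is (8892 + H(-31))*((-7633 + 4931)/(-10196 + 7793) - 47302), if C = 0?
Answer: -1012291619624/2403 ≈ -4.2126e+8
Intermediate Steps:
H(j) = 14 (H(j) = -7*(-2) + 0 = 14 + 0 = 14)
(8892 + H(-31))*((-7633 + 4931)/(-10196 + 7793) - 47302) = (8892 + 14)*((-7633 + 4931)/(-10196 + 7793) - 47302) = 8906*(-2702/(-2403) - 47302) = 8906*(-2702*(-1/2403) - 47302) = 8906*(2702/2403 - 47302) = 8906*(-113664004/2403) = -1012291619624/2403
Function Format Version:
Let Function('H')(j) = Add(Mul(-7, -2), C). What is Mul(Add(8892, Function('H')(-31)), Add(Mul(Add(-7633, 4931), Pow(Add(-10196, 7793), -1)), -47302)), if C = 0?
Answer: Rational(-1012291619624, 2403) ≈ -4.2126e+8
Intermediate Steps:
Function('H')(j) = 14 (Function('H')(j) = Add(Mul(-7, -2), 0) = Add(14, 0) = 14)
Mul(Add(8892, Function('H')(-31)), Add(Mul(Add(-7633, 4931), Pow(Add(-10196, 7793), -1)), -47302)) = Mul(Add(8892, 14), Add(Mul(Add(-7633, 4931), Pow(Add(-10196, 7793), -1)), -47302)) = Mul(8906, Add(Mul(-2702, Pow(-2403, -1)), -47302)) = Mul(8906, Add(Mul(-2702, Rational(-1, 2403)), -47302)) = Mul(8906, Add(Rational(2702, 2403), -47302)) = Mul(8906, Rational(-113664004, 2403)) = Rational(-1012291619624, 2403)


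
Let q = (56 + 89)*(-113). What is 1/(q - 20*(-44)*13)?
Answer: -1/4945 ≈ -0.00020222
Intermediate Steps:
q = -16385 (q = 145*(-113) = -16385)
1/(q - 20*(-44)*13) = 1/(-16385 - 20*(-44)*13) = 1/(-16385 + 880*13) = 1/(-16385 + 11440) = 1/(-4945) = -1/4945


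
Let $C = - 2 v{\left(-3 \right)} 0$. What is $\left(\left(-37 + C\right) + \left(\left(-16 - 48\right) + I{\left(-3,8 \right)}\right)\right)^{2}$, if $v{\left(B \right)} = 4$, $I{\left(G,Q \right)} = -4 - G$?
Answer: $10404$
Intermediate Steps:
$C = 0$ ($C = \left(-2\right) 4 \cdot 0 = \left(-8\right) 0 = 0$)
$\left(\left(-37 + C\right) + \left(\left(-16 - 48\right) + I{\left(-3,8 \right)}\right)\right)^{2} = \left(\left(-37 + 0\right) - 65\right)^{2} = \left(-37 + \left(-64 + \left(-4 + 3\right)\right)\right)^{2} = \left(-37 - 65\right)^{2} = \left(-102\right)^{2} = 10404$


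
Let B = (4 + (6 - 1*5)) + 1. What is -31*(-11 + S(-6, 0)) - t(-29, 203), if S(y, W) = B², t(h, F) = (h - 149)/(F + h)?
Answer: -67336/87 ≈ -773.98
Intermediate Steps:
t(h, F) = (-149 + h)/(F + h)
B = 6 (B = (4 + (6 - 5)) + 1 = (4 + 1) + 1 = 5 + 1 = 6)
S(y, W) = 36 (S(y, W) = 6² = 36)
-31*(-11 + S(-6, 0)) - t(-29, 203) = -31*(-11 + 36) - (-149 - 29)/(203 - 29) = -31*25 - (-178)/174 = -775 - (-178)/174 = -775 - 1*(-89/87) = -775 + 89/87 = -67336/87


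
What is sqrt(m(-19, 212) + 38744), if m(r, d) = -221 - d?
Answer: sqrt(38311) ≈ 195.73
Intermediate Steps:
sqrt(m(-19, 212) + 38744) = sqrt((-221 - 1*212) + 38744) = sqrt((-221 - 212) + 38744) = sqrt(-433 + 38744) = sqrt(38311)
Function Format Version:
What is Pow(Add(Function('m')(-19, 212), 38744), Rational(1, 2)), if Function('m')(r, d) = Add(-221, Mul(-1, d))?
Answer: Pow(38311, Rational(1, 2)) ≈ 195.73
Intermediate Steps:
Pow(Add(Function('m')(-19, 212), 38744), Rational(1, 2)) = Pow(Add(Add(-221, Mul(-1, 212)), 38744), Rational(1, 2)) = Pow(Add(Add(-221, -212), 38744), Rational(1, 2)) = Pow(Add(-433, 38744), Rational(1, 2)) = Pow(38311, Rational(1, 2))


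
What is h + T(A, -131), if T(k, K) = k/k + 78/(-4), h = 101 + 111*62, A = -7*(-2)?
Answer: 13929/2 ≈ 6964.5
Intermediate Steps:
A = 14
h = 6983 (h = 101 + 6882 = 6983)
T(k, K) = -37/2 (T(k, K) = 1 + 78*(-¼) = 1 - 39/2 = -37/2)
h + T(A, -131) = 6983 - 37/2 = 13929/2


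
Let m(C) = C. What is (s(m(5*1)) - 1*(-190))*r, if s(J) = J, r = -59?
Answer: -11505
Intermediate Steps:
(s(m(5*1)) - 1*(-190))*r = (5*1 - 1*(-190))*(-59) = (5 + 190)*(-59) = 195*(-59) = -11505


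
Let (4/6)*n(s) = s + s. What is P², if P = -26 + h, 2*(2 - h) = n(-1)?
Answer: 2025/4 ≈ 506.25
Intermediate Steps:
n(s) = 3*s (n(s) = 3*(s + s)/2 = 3*(2*s)/2 = 3*s)
h = 7/2 (h = 2 - 3*(-1)/2 = 2 - ½*(-3) = 2 + 3/2 = 7/2 ≈ 3.5000)
P = -45/2 (P = -26 + 7/2 = -45/2 ≈ -22.500)
P² = (-45/2)² = 2025/4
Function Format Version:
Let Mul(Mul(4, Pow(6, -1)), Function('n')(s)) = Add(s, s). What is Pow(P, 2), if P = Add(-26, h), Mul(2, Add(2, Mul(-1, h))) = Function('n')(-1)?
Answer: Rational(2025, 4) ≈ 506.25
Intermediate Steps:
Function('n')(s) = Mul(3, s) (Function('n')(s) = Mul(Rational(3, 2), Add(s, s)) = Mul(Rational(3, 2), Mul(2, s)) = Mul(3, s))
h = Rational(7, 2) (h = Add(2, Mul(Rational(-1, 2), Mul(3, -1))) = Add(2, Mul(Rational(-1, 2), -3)) = Add(2, Rational(3, 2)) = Rational(7, 2) ≈ 3.5000)
P = Rational(-45, 2) (P = Add(-26, Rational(7, 2)) = Rational(-45, 2) ≈ -22.500)
Pow(P, 2) = Pow(Rational(-45, 2), 2) = Rational(2025, 4)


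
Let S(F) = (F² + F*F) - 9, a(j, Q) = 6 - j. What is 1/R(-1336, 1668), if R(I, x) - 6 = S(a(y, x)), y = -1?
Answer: 1/95 ≈ 0.010526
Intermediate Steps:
S(F) = -9 + 2*F² (S(F) = (F² + F²) - 9 = 2*F² - 9 = -9 + 2*F²)
R(I, x) = 95 (R(I, x) = 6 + (-9 + 2*(6 - 1*(-1))²) = 6 + (-9 + 2*(6 + 1)²) = 6 + (-9 + 2*7²) = 6 + (-9 + 2*49) = 6 + (-9 + 98) = 6 + 89 = 95)
1/R(-1336, 1668) = 1/95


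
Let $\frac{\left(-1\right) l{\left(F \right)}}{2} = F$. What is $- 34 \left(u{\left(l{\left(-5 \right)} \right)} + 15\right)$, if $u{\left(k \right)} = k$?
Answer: $-850$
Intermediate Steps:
$l{\left(F \right)} = - 2 F$
$- 34 \left(u{\left(l{\left(-5 \right)} \right)} + 15\right) = - 34 \left(\left(-2\right) \left(-5\right) + 15\right) = - 34 \left(10 + 15\right) = \left(-34\right) 25 = -850$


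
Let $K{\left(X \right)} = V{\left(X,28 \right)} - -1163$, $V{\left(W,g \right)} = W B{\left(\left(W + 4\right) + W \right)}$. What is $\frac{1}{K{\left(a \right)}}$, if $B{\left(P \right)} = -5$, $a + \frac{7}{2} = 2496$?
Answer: $- \frac{2}{22599} \approx -8.85 \cdot 10^{-5}$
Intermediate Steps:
$a = \frac{4985}{2}$ ($a = - \frac{7}{2} + 2496 = \frac{4985}{2} \approx 2492.5$)
$V{\left(W,g \right)} = - 5 W$ ($V{\left(W,g \right)} = W \left(-5\right) = - 5 W$)
$K{\left(X \right)} = 1163 - 5 X$ ($K{\left(X \right)} = - 5 X - -1163 = - 5 X + 1163 = 1163 - 5 X$)
$\frac{1}{K{\left(a \right)}} = \frac{1}{1163 - \frac{24925}{2}} = \frac{1}{- \frac{22599}{2}} = - \frac{2}{22599}$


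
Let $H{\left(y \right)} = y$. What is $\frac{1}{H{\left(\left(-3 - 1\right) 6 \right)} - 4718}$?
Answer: $- \frac{1}{4742} \approx -0.00021088$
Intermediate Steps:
$\frac{1}{H{\left(\left(-3 - 1\right) 6 \right)} - 4718} = \frac{1}{\left(-3 - 1\right) 6 - 4718} = \frac{1}{\left(-4\right) 6 - 4718} = \frac{1}{-24 - 4718} = \frac{1}{-4742} = - \frac{1}{4742}$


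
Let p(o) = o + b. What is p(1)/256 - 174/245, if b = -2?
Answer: -44789/62720 ≈ -0.71411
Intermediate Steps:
p(o) = -2 + o (p(o) = o - 2 = -2 + o)
p(1)/256 - 174/245 = (-2 + 1)/256 - 174/245 = -1*1/256 - 174*1/245 = -1/256 - 174/245 = -44789/62720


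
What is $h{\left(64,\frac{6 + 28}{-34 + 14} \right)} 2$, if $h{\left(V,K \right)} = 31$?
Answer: $62$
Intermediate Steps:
$h{\left(64,\frac{6 + 28}{-34 + 14} \right)} 2 = 31 \cdot 2 = 62$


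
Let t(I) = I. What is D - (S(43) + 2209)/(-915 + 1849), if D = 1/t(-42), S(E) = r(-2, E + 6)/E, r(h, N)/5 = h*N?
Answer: -1002259/421701 ≈ -2.3767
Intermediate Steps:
r(h, N) = 5*N*h (r(h, N) = 5*(h*N) = 5*(N*h) = 5*N*h)
S(E) = (-60 - 10*E)/E (S(E) = (5*(E + 6)*(-2))/E = (5*(6 + E)*(-2))/E = (-60 - 10*E)/E)
D = -1/42 (D = 1/(-42) = -1/42 ≈ -0.023810)
D - (S(43) + 2209)/(-915 + 1849) = -1/42 - ((-10 - 60/43) + 2209)/(-915 + 1849) = -1/42 - ((-10 - 60*1/43) + 2209)/934 = -1/42 - ((-10 - 60/43) + 2209)/934 = -1/42 - (-490/43 + 2209)/934 = -1/42 - 94497/(43*934) = -1/42 - 1*94497/40162 = -1/42 - 94497/40162 = -1002259/421701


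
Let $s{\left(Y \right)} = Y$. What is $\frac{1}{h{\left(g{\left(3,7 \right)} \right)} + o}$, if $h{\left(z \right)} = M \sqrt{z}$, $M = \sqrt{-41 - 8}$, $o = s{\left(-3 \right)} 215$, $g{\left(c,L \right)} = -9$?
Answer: $- \frac{1}{666} \approx -0.0015015$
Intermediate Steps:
$o = -645$ ($o = \left(-3\right) 215 = -645$)
$M = 7 i$ ($M = \sqrt{-49} = 7 i \approx 7.0 i$)
$h{\left(z \right)} = 7 i \sqrt{z}$
$\frac{1}{h{\left(g{\left(3,7 \right)} \right)} + o} = \frac{1}{7 i \sqrt{-9} - 645} = \frac{1}{7 i 3 i - 645} = \frac{1}{-21 - 645} = \frac{1}{-666} = - \frac{1}{666}$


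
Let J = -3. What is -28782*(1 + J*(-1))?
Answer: -115128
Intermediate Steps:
-28782*(1 + J*(-1)) = -28782*(1 - 3*(-1)) = -28782*(1 + 3) = -28782*4 = -115128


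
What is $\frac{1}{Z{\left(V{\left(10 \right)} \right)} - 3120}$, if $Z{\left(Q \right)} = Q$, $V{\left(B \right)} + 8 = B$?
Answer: $- \frac{1}{3118} \approx -0.00032072$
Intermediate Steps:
$V{\left(B \right)} = -8 + B$
$\frac{1}{Z{\left(V{\left(10 \right)} \right)} - 3120} = \frac{1}{\left(-8 + 10\right) - 3120} = \frac{1}{2 - 3120} = \frac{1}{-3118} = - \frac{1}{3118}$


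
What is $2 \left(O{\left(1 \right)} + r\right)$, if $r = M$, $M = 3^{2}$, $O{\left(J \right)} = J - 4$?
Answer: $12$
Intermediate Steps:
$O{\left(J \right)} = -4 + J$
$M = 9$
$r = 9$
$2 \left(O{\left(1 \right)} + r\right) = 2 \left(\left(-4 + 1\right) + 9\right) = 2 \left(-3 + 9\right) = 2 \cdot 6 = 12$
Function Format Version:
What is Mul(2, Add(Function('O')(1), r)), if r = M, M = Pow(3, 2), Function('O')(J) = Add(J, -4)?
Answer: 12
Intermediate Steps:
Function('O')(J) = Add(-4, J)
M = 9
r = 9
Mul(2, Add(Function('O')(1), r)) = Mul(2, Add(Add(-4, 1), 9)) = Mul(2, Add(-3, 9)) = Mul(2, 6) = 12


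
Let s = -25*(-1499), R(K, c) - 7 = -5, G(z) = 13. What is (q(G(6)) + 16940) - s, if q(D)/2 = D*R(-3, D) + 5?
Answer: -20473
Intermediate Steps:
R(K, c) = 2 (R(K, c) = 7 - 5 = 2)
s = 37475
q(D) = 10 + 4*D (q(D) = 2*(D*2 + 5) = 2*(2*D + 5) = 2*(5 + 2*D) = 10 + 4*D)
(q(G(6)) + 16940) - s = ((10 + 4*13) + 16940) - 1*37475 = ((10 + 52) + 16940) - 37475 = (62 + 16940) - 37475 = 17002 - 37475 = -20473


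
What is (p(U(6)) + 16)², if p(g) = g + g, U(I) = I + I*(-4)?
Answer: 400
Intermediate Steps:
U(I) = -3*I (U(I) = I - 4*I = -3*I)
p(g) = 2*g
(p(U(6)) + 16)² = (2*(-3*6) + 16)² = (2*(-18) + 16)² = (-36 + 16)² = (-20)² = 400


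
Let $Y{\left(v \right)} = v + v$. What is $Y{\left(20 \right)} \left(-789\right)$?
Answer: $-31560$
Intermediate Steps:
$Y{\left(v \right)} = 2 v$
$Y{\left(20 \right)} \left(-789\right) = 2 \cdot 20 \left(-789\right) = 40 \left(-789\right) = -31560$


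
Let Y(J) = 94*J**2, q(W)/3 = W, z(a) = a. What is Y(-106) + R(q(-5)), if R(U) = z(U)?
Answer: 1056169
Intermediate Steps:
q(W) = 3*W
R(U) = U
Y(-106) + R(q(-5)) = 94*(-106)**2 + 3*(-5) = 94*11236 - 15 = 1056184 - 15 = 1056169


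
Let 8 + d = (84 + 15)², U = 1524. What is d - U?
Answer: 8269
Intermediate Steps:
d = 9793 (d = -8 + (84 + 15)² = -8 + 99² = -8 + 9801 = 9793)
d - U = 9793 - 1*1524 = 9793 - 1524 = 8269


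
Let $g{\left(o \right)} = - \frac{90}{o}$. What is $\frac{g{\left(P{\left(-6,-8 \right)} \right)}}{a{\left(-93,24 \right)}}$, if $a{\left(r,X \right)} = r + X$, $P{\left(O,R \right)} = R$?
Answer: $- \frac{15}{92} \approx -0.16304$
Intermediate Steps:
$a{\left(r,X \right)} = X + r$
$\frac{g{\left(P{\left(-6,-8 \right)} \right)}}{a{\left(-93,24 \right)}} = \frac{\left(-90\right) \frac{1}{-8}}{24 - 93} = \frac{\left(-90\right) \left(- \frac{1}{8}\right)}{-69} = \frac{45}{4} \left(- \frac{1}{69}\right) = - \frac{15}{92}$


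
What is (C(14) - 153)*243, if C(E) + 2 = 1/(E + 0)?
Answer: -527067/14 ≈ -37648.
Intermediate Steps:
C(E) = -2 + 1/E (C(E) = -2 + 1/(E + 0) = -2 + 1/E)
(C(14) - 153)*243 = ((-2 + 1/14) - 153)*243 = (-27/14 - 153)*243 = -2169/14*243 = -527067/14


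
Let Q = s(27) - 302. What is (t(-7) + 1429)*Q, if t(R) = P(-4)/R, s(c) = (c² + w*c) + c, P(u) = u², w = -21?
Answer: -1128531/7 ≈ -1.6122e+5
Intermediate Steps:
s(c) = c² - 20*c (s(c) = (c² - 21*c) + c = c² - 20*c)
t(R) = 16/R (t(R) = (-4)²/R = 16/R)
Q = -113 (Q = 27*(-20 + 27) - 302 = 27*7 - 302 = 189 - 302 = -113)
(t(-7) + 1429)*Q = (16/(-7) + 1429)*(-113) = (16*(-⅐) + 1429)*(-113) = (-16/7 + 1429)*(-113) = (9987/7)*(-113) = -1128531/7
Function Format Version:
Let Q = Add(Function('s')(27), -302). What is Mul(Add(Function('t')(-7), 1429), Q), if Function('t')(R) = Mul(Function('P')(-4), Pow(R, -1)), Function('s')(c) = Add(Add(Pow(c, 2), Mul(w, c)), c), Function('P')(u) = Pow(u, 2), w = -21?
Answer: Rational(-1128531, 7) ≈ -1.6122e+5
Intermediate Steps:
Function('s')(c) = Add(Pow(c, 2), Mul(-20, c)) (Function('s')(c) = Add(Add(Pow(c, 2), Mul(-21, c)), c) = Add(Pow(c, 2), Mul(-20, c)))
Function('t')(R) = Mul(16, Pow(R, -1)) (Function('t')(R) = Mul(Pow(-4, 2), Pow(R, -1)) = Mul(16, Pow(R, -1)))
Q = -113 (Q = Add(Mul(27, Add(-20, 27)), -302) = Add(Mul(27, 7), -302) = Add(189, -302) = -113)
Mul(Add(Function('t')(-7), 1429), Q) = Mul(Add(Mul(16, Pow(-7, -1)), 1429), -113) = Mul(Add(Mul(16, Rational(-1, 7)), 1429), -113) = Mul(Add(Rational(-16, 7), 1429), -113) = Mul(Rational(9987, 7), -113) = Rational(-1128531, 7)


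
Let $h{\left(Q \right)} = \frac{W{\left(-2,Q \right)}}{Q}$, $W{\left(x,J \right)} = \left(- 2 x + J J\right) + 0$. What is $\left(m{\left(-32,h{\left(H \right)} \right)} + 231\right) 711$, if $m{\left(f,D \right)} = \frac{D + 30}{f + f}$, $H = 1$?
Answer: $\frac{10486539}{64} \approx 1.6385 \cdot 10^{5}$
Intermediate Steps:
$W{\left(x,J \right)} = J^{2} - 2 x$ ($W{\left(x,J \right)} = \left(- 2 x + J^{2}\right) + 0 = \left(J^{2} - 2 x\right) + 0 = J^{2} - 2 x$)
$h{\left(Q \right)} = \frac{4 + Q^{2}}{Q}$ ($h{\left(Q \right)} = \frac{Q^{2} - -4}{Q} = \frac{Q^{2} + 4}{Q} = \frac{4 + Q^{2}}{Q}$)
$m{\left(f,D \right)} = \frac{30 + D}{2 f}$
$\left(m{\left(-32,h{\left(H \right)} \right)} + 231\right) 711 = \left(\frac{30 + \left(1 + \frac{4}{1}\right)}{2 \left(-32\right)} + 231\right) 711 = \left(\frac{1}{2} \left(- \frac{1}{32}\right) \left(30 + \left(1 + 4 \cdot 1\right)\right) + 231\right) 711 = \left(\frac{1}{2} \left(- \frac{1}{32}\right) \left(30 + \left(1 + 4\right)\right) + 231\right) 711 = \left(\frac{1}{2} \left(- \frac{1}{32}\right) \left(30 + 5\right) + 231\right) 711 = \left(\frac{1}{2} \left(- \frac{1}{32}\right) 35 + 231\right) 711 = \left(- \frac{35}{64} + 231\right) 711 = \frac{14749}{64} \cdot 711 = \frac{10486539}{64}$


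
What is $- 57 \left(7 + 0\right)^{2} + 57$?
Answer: $-2736$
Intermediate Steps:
$- 57 \left(7 + 0\right)^{2} + 57 = - 57 \cdot 7^{2} + 57 = \left(-57\right) 49 + 57 = -2793 + 57 = -2736$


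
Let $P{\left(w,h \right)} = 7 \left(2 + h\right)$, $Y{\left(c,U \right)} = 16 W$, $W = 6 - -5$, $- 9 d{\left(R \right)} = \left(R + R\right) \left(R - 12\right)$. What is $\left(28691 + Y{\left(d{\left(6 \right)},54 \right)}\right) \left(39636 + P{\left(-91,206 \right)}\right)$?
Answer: $1186202764$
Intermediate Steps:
$d{\left(R \right)} = - \frac{2 R \left(-12 + R\right)}{9}$ ($d{\left(R \right)} = - \frac{\left(R + R\right) \left(R - 12\right)}{9} = - \frac{2 R \left(-12 + R\right)}{9}$)
$W = 11$ ($W = 6 + 5 = 11$)
$Y{\left(c,U \right)} = 176$ ($Y{\left(c,U \right)} = 16 \cdot 11 = 176$)
$P{\left(w,h \right)} = 14 + 7 h$
$\left(28691 + Y{\left(d{\left(6 \right)},54 \right)}\right) \left(39636 + P{\left(-91,206 \right)}\right) = \left(28691 + 176\right) \left(39636 + \left(14 + 7 \cdot 206\right)\right) = 28867 \left(39636 + \left(14 + 1442\right)\right) = 28867 \left(39636 + 1456\right) = 28867 \cdot 41092 = 1186202764$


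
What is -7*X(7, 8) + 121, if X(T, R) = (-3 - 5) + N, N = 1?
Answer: 170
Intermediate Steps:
X(T, R) = -7 (X(T, R) = (-3 - 5) + 1 = -8 + 1 = -7)
-7*X(7, 8) + 121 = -7*(-7) + 121 = 49 + 121 = 170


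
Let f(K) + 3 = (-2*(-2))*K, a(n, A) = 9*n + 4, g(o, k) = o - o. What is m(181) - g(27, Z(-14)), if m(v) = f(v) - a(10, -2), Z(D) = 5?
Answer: 627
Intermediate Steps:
g(o, k) = 0
a(n, A) = 4 + 9*n
f(K) = -3 + 4*K (f(K) = -3 + (-2*(-2))*K = -3 + 4*K)
m(v) = -97 + 4*v (m(v) = (-3 + 4*v) - (4 + 9*10) = (-3 + 4*v) - (4 + 90) = (-3 + 4*v) - 1*94 = (-3 + 4*v) - 94 = -97 + 4*v)
m(181) - g(27, Z(-14)) = (-97 + 4*181) - 1*0 = (-97 + 724) + 0 = 627 + 0 = 627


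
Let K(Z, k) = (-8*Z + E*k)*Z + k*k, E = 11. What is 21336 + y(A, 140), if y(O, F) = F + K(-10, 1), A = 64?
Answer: 20567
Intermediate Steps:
K(Z, k) = k² + Z*(-8*Z + 11*k) (K(Z, k) = (-8*Z + 11*k)*Z + k*k = Z*(-8*Z + 11*k) + k² = k² + Z*(-8*Z + 11*k))
y(O, F) = -909 + F (y(O, F) = F + (1² - 8*(-10)² + 11*(-10)*1) = F + (1 - 8*100 - 110) = F + (1 - 800 - 110) = F - 909 = -909 + F)
21336 + y(A, 140) = 21336 + (-909 + 140) = 21336 - 769 = 20567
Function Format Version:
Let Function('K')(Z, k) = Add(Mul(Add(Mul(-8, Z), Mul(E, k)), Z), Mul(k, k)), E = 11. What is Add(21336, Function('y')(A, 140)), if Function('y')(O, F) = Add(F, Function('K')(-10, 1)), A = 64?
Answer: 20567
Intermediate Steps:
Function('K')(Z, k) = Add(Pow(k, 2), Mul(Z, Add(Mul(-8, Z), Mul(11, k)))) (Function('K')(Z, k) = Add(Mul(Add(Mul(-8, Z), Mul(11, k)), Z), Mul(k, k)) = Add(Mul(Z, Add(Mul(-8, Z), Mul(11, k))), Pow(k, 2)) = Add(Pow(k, 2), Mul(Z, Add(Mul(-8, Z), Mul(11, k)))))
Function('y')(O, F) = Add(-909, F) (Function('y')(O, F) = Add(F, Add(Pow(1, 2), Mul(-8, Pow(-10, 2)), Mul(11, -10, 1))) = Add(F, Add(1, Mul(-8, 100), -110)) = Add(F, Add(1, -800, -110)) = Add(F, -909) = Add(-909, F))
Add(21336, Function('y')(A, 140)) = Add(21336, Add(-909, 140)) = Add(21336, -769) = 20567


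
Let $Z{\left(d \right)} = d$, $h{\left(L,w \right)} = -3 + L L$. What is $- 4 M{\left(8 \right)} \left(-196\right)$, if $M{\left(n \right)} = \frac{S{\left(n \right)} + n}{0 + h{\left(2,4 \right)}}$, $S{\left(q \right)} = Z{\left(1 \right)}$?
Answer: $7056$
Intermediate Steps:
$h{\left(L,w \right)} = -3 + L^{2}$
$S{\left(q \right)} = 1$
$M{\left(n \right)} = 1 + n$ ($M{\left(n \right)} = \frac{1 + n}{0 - \left(3 - 2^{2}\right)} = \frac{1 + n}{0 + \left(-3 + 4\right)} = \frac{1 + n}{0 + 1} = \frac{1 + n}{1} = \left(1 + n\right) 1 = 1 + n$)
$- 4 M{\left(8 \right)} \left(-196\right) = - 4 \left(1 + 8\right) \left(-196\right) = \left(-4\right) 9 \left(-196\right) = \left(-36\right) \left(-196\right) = 7056$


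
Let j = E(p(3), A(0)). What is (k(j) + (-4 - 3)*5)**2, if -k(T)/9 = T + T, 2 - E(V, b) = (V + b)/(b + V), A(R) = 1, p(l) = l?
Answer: 2809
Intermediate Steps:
E(V, b) = 1 (E(V, b) = 2 - (V + b)/(b + V) = 2 - (V + b)/(V + b) = 2 - 1*1 = 2 - 1 = 1)
j = 1
k(T) = -18*T (k(T) = -9*(T + T) = -18*T)
(k(j) + (-4 - 3)*5)**2 = (-18*1 + (-4 - 3)*5)**2 = (-18 - 7*5)**2 = (-18 - 35)**2 = (-53)**2 = 2809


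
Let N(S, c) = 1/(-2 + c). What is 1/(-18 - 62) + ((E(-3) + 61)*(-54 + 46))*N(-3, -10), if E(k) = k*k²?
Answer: 5437/240 ≈ 22.654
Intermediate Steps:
E(k) = k³
1/(-18 - 62) + ((E(-3) + 61)*(-54 + 46))*N(-3, -10) = 1/(-18 - 62) + (((-3)³ + 61)*(-54 + 46))/(-2 - 10) = 1/(-80) + ((-27 + 61)*(-8))/(-12) = -1/80 + (34*(-8))*(-1/12) = -1/80 - 272*(-1/12) = -1/80 + 68/3 = 5437/240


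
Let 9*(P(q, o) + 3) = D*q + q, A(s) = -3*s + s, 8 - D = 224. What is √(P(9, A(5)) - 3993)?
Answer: I*√4211 ≈ 64.892*I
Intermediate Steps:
D = -216 (D = 8 - 1*224 = 8 - 224 = -216)
A(s) = -2*s
P(q, o) = -3 - 215*q/9 (P(q, o) = -3 + (-216*q + q)/9 = -3 + (-215*q)/9 = -3 - 215*q/9)
√(P(9, A(5)) - 3993) = √((-3 - 215/9*9) - 3993) = √((-3 - 215) - 3993) = √(-218 - 3993) = √(-4211) = I*√4211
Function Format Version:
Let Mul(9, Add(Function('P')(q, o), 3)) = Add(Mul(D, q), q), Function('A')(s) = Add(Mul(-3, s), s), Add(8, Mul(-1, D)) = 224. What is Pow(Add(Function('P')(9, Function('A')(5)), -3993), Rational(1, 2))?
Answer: Mul(I, Pow(4211, Rational(1, 2))) ≈ Mul(64.892, I)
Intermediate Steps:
D = -216 (D = Add(8, Mul(-1, 224)) = Add(8, -224) = -216)
Function('A')(s) = Mul(-2, s)
Function('P')(q, o) = Add(-3, Mul(Rational(-215, 9), q)) (Function('P')(q, o) = Add(-3, Mul(Rational(1, 9), Add(Mul(-216, q), q))) = Add(-3, Mul(Rational(1, 9), Mul(-215, q))) = Add(-3, Mul(Rational(-215, 9), q)))
Pow(Add(Function('P')(9, Function('A')(5)), -3993), Rational(1, 2)) = Pow(Add(Add(-3, Mul(Rational(-215, 9), 9)), -3993), Rational(1, 2)) = Pow(Add(Add(-3, -215), -3993), Rational(1, 2)) = Pow(Add(-218, -3993), Rational(1, 2)) = Pow(-4211, Rational(1, 2)) = Mul(I, Pow(4211, Rational(1, 2)))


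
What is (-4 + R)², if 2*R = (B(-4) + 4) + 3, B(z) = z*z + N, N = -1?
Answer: 49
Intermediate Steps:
B(z) = -1 + z² (B(z) = z*z - 1 = z² - 1 = -1 + z²)
R = 11 (R = (((-1 + (-4)²) + 4) + 3)/2 = (((-1 + 16) + 4) + 3)/2 = ((15 + 4) + 3)/2 = (19 + 3)/2 = (½)*22 = 11)
(-4 + R)² = (-4 + 11)² = 7² = 49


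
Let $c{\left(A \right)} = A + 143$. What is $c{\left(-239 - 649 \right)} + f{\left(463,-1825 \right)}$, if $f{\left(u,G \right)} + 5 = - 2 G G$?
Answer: $-6662000$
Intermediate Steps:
$f{\left(u,G \right)} = -5 - 2 G^{2}$ ($f{\left(u,G \right)} = -5 + - 2 G G = -5 - 2 G^{2}$)
$c{\left(A \right)} = 143 + A$
$c{\left(-239 - 649 \right)} + f{\left(463,-1825 \right)} = \left(143 - 888\right) - \left(5 + 2 \left(-1825\right)^{2}\right) = \left(143 - 888\right) - 6661255 = -745 - 6661255 = -6662000$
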